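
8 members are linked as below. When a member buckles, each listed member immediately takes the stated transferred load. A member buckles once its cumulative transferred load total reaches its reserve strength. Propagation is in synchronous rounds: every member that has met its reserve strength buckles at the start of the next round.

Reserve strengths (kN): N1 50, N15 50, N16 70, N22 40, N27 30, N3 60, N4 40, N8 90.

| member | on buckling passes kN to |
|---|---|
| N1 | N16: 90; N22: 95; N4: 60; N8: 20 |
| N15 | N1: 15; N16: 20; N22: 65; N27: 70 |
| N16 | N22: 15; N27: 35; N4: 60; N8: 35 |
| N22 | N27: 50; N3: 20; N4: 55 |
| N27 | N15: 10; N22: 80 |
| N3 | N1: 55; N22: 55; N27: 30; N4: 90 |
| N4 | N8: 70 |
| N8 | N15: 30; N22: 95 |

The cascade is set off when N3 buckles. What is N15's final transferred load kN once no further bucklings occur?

40

Round 1 — N3 buckles (initial).
  N1: +55 → 55 ≥ 50
  N22: +55 → 55 ≥ 40
  N27: +30 → 30 ≥ 30
  N4: +90 → 90 ≥ 40
Round 2 — N1, N22, N27, N4 buckle.
  N15: +10 → 10 < 50
  N16: +90 → 90 ≥ 70
  N8: +20+70 → 90 ≥ 90
Round 3 — N16, N8 buckle.
  N15: +30 → 40 < 50
No further bucklings.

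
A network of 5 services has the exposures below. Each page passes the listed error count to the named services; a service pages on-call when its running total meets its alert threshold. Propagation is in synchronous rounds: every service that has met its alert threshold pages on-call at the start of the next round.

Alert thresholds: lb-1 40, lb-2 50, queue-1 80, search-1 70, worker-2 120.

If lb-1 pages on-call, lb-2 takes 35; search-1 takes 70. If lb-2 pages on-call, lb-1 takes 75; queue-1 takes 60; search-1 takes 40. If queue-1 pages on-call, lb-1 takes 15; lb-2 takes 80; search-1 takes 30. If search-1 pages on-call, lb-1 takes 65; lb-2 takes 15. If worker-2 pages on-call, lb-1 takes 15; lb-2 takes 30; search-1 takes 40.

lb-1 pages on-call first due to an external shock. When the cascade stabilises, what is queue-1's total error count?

60

Round 1 — lb-1 pages on-call (initial).
  lb-2: +35 → 35 < 50
  search-1: +70 → 70 ≥ 70
Round 2 — search-1 pages on-call.
  lb-2: +15 → 50 ≥ 50
Round 3 — lb-2 pages on-call.
  queue-1: +60 → 60 < 80
No further pages.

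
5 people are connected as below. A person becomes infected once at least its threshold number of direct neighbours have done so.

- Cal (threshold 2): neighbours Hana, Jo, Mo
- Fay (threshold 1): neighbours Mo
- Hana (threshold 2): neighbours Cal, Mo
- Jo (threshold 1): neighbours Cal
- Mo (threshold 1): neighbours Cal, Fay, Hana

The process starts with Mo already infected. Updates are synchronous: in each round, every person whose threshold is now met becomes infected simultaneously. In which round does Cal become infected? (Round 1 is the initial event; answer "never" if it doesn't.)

never

Round 1 — Mo becomes infected (initial).
Round 2 — checking thresholds:
  Cal: 1 of 3 neighbours < 2, not yet.
  Fay: 1 of 1 neighbours ≥ 1, becomes infected.
  Hana: 1 of 2 neighbours < 2, not yet.
Round 3 — no new infections; cascade stops.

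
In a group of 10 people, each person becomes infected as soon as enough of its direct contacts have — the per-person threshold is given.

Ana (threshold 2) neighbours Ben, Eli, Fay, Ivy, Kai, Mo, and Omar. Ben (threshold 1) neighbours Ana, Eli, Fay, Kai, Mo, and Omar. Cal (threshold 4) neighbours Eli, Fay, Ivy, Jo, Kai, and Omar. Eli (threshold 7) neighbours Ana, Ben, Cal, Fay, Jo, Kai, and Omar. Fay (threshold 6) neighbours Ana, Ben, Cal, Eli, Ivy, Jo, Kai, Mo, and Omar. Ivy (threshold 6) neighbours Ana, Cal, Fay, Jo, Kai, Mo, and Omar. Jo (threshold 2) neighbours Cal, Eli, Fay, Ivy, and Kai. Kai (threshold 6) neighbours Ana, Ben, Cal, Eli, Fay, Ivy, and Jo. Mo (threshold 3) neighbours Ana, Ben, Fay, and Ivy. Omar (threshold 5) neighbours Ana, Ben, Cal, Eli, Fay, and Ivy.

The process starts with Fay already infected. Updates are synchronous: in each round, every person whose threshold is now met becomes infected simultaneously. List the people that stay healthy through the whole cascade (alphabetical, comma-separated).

Round 1 — Fay becomes infected (initial).
Round 2 — checking thresholds:
  Ana: 1 of 7 neighbours < 2, not yet.
  Ben: 1 of 6 neighbours ≥ 1, becomes infected.
  Cal: 1 of 6 neighbours < 4, not yet.
  Eli: 1 of 7 neighbours < 7, not yet.
  Ivy: 1 of 7 neighbours < 6, not yet.
  Jo: 1 of 5 neighbours < 2, not yet.
  Kai: 1 of 7 neighbours < 6, not yet.
  Mo: 1 of 4 neighbours < 3, not yet.
  Omar: 1 of 6 neighbours < 5, not yet.
Round 3 — checking thresholds:
  Ana: 2 of 7 neighbours ≥ 2, becomes infected.
  Cal: 1 of 6 neighbours < 4, not yet.
  Eli: 2 of 7 neighbours < 7, not yet.
  Ivy: 1 of 7 neighbours < 6, not yet.
  Jo: 1 of 5 neighbours < 2, not yet.
  Kai: 2 of 7 neighbours < 6, not yet.
  Mo: 2 of 4 neighbours < 3, not yet.
  Omar: 2 of 6 neighbours < 5, not yet.
Round 4 — checking thresholds:
  Cal: 1 of 6 neighbours < 4, not yet.
  Eli: 3 of 7 neighbours < 7, not yet.
  Ivy: 2 of 7 neighbours < 6, not yet.
  Jo: 1 of 5 neighbours < 2, not yet.
  Kai: 3 of 7 neighbours < 6, not yet.
  Mo: 3 of 4 neighbours ≥ 3, becomes infected.
  Omar: 3 of 6 neighbours < 5, not yet.
Round 5 — no new infections; cascade stops.

Cal, Eli, Ivy, Jo, Kai, Omar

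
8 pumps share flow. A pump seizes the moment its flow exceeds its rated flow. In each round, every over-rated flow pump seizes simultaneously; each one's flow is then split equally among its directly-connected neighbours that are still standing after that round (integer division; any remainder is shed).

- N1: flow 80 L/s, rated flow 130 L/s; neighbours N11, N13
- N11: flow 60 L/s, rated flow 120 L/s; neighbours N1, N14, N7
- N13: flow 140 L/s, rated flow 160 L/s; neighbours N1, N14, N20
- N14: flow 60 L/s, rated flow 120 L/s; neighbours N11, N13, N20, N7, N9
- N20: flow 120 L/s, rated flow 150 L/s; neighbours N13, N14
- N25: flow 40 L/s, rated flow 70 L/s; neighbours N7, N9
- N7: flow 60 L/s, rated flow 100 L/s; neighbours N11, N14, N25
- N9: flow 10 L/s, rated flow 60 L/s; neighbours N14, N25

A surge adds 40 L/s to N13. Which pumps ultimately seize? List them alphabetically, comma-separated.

Round 1 — N13 at 180 > 160. N13 seizes.
  N13 sheds 180 L/s to N1, N14, N20: 60 each.
    N1: 80+60 = 140 > 130
    N14: 60+60 = 120 ≤ 120
    N20: 120+60 = 180 > 150
Round 2 — N1, N20 seize.
  N1 sheds 140 L/s to N11: 140 each.
    N11: 60+140 = 200 > 120
  N20 sheds 180 L/s to N14: 180 each.
    N14: 120+180 = 300 > 120
Round 3 — N11, N14 seize.
  N11 sheds 200 L/s to N7: 200 each.
    N7: 60+200 = 260 > 100
  N14 sheds 300 L/s to N7, N9: 150 each.
    N7: 260+150 = 410 > 100
    N9: 10+150 = 160 > 60
Round 4 — N7, N9 seize.
  N7 sheds 410 L/s to N25: 410 each.
    N25: 40+410 = 450 > 70
  N9 sheds 160 L/s to N25: 160 each.
    N25: 450+160 = 610 > 70
Round 5 — N25 seizes.
  N25 sheds 610 L/s: no online neighbours, lost.
No further seizures.

N1, N11, N13, N14, N20, N25, N7, N9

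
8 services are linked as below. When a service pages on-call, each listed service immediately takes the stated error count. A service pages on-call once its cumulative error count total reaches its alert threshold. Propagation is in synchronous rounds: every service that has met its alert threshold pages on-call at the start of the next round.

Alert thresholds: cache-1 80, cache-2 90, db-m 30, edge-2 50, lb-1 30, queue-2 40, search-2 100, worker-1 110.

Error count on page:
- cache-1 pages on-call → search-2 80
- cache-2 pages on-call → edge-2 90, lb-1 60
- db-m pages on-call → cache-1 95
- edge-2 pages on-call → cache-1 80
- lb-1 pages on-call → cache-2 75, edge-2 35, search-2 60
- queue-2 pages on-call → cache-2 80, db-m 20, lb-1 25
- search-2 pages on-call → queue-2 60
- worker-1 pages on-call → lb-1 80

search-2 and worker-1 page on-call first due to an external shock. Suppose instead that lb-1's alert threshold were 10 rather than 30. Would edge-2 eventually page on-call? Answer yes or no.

yes

With lb-1's alert threshold at 10:
Round 1 — search-2, worker-1 page on-call (initial).
  lb-1: +80 → 80 ≥ 10
  queue-2: +60 → 60 ≥ 40
Round 2 — lb-1, queue-2 page on-call.
  cache-2: +75+80 → 155 ≥ 90
  db-m: +20 → 20 < 30
  edge-2: +35 → 35 < 50
Round 3 — cache-2 pages on-call.
  edge-2: +90 → 125 ≥ 50
Round 4 — edge-2 pages on-call.
  cache-1: +80 → 80 ≥ 80
Round 5 — cache-1 pages on-call.
No further pages.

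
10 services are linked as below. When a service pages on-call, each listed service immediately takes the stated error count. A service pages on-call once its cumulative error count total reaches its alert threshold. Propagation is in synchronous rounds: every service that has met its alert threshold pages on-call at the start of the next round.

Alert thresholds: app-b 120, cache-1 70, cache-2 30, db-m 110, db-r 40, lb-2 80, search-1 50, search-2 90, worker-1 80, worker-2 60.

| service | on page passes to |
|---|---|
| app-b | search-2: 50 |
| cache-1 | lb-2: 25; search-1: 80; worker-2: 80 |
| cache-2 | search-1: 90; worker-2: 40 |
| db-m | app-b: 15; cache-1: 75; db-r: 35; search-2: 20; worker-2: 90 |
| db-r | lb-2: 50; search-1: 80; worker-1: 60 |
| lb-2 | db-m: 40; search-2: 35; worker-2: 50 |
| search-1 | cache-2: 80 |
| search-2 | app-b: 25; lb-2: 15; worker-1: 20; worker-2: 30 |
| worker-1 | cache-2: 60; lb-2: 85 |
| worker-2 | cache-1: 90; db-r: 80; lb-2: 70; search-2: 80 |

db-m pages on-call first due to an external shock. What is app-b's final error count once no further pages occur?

Round 1 — db-m pages on-call (initial).
  app-b: +15 → 15 < 120
  cache-1: +75 → 75 ≥ 70
  db-r: +35 → 35 < 40
  search-2: +20 → 20 < 90
  worker-2: +90 → 90 ≥ 60
Round 2 — cache-1, worker-2 page on-call.
  db-r: +80 → 115 ≥ 40
  lb-2: +25+70 → 95 ≥ 80
  search-1: +80 → 80 ≥ 50
  search-2: +80 → 100 ≥ 90
Round 3 — db-r, lb-2, search-1, search-2 page on-call.
  app-b: +25 → 40 < 120
  cache-2: +80 → 80 ≥ 30
  worker-1: +60+20 → 80 ≥ 80
Round 4 — cache-2, worker-1 page on-call.
No further pages.

40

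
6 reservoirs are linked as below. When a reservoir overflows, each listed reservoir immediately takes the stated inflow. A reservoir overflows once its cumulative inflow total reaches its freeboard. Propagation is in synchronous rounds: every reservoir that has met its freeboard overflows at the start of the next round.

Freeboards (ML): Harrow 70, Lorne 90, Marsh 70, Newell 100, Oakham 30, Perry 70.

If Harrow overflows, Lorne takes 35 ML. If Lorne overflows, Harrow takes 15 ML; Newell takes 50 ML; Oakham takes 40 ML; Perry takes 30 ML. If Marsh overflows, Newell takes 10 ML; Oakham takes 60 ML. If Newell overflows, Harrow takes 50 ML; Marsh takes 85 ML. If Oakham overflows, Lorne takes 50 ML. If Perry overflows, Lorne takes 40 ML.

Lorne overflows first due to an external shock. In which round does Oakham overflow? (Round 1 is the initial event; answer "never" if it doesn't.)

2

Round 1 — Lorne overflows (initial).
  Harrow: +15 → 15 < 70
  Newell: +50 → 50 < 100
  Oakham: +40 → 40 ≥ 30
  Perry: +30 → 30 < 70
Round 2 — Oakham overflows.
No further overflows.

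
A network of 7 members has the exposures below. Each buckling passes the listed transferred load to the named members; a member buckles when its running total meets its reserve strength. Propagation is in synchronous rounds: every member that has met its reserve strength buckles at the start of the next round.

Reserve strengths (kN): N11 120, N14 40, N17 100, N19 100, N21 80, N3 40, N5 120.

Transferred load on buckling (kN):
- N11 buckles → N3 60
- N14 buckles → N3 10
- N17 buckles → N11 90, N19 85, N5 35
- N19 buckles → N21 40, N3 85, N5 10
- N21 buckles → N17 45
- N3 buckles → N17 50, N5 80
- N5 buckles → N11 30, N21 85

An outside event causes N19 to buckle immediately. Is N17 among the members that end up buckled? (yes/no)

no

Round 1 — N19 buckles (initial).
  N21: +40 → 40 < 80
  N3: +85 → 85 ≥ 40
  N5: +10 → 10 < 120
Round 2 — N3 buckles.
  N17: +50 → 50 < 100
  N5: +80 → 90 < 120
No further bucklings.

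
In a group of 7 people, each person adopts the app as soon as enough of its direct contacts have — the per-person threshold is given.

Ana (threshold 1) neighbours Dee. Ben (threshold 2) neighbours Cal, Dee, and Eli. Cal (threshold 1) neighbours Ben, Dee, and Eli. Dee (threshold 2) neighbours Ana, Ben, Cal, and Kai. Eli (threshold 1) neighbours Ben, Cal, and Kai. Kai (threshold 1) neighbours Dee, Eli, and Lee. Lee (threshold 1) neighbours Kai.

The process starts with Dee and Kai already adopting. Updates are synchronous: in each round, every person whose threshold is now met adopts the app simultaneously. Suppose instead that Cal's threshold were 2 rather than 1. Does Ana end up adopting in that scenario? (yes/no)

yes

With Cal's threshold at 2:
Round 1 — Dee, Kai adopt the app (initial).
Round 2 — checking thresholds:
  Ana: 1 of 1 neighbours ≥ 1, adopts the app.
  Ben: 1 of 3 neighbours < 2, holds.
  Cal: 1 of 3 neighbours < 2, holds.
  Eli: 1 of 3 neighbours ≥ 1, adopts the app.
  Lee: 1 of 1 neighbours ≥ 1, adopts the app.
Round 3 — checking thresholds:
  Ben: 2 of 3 neighbours ≥ 2, adopts the app.
  Cal: 2 of 3 neighbours ≥ 2, adopts the app.
Round 4 — no new adoptions; cascade stops.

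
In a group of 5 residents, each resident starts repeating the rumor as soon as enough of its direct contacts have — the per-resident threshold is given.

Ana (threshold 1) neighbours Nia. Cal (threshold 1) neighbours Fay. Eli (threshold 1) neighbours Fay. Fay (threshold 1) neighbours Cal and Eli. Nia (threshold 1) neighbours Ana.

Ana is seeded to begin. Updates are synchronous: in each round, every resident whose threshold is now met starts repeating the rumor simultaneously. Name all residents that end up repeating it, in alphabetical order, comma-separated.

Round 1 — Ana starts repeating the rumor (initial).
Round 2 — checking thresholds:
  Nia: 1 of 1 neighbours ≥ 1, starts repeating the rumor.
Round 3 — no new spreads; cascade stops.

Ana, Nia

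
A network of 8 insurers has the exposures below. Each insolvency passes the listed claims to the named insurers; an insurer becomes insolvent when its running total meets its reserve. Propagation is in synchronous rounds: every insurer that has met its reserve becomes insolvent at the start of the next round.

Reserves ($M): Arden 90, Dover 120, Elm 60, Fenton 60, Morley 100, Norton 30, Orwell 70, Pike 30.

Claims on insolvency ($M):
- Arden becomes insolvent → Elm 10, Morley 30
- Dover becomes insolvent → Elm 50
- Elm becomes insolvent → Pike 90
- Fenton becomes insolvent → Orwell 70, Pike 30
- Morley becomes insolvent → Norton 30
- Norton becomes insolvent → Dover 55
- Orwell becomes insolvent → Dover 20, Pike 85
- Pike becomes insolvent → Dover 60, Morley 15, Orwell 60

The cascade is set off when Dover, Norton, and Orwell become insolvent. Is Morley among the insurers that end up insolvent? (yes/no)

Round 1 — Dover, Norton, Orwell become insolvent (initial).
  Elm: +50 → 50 < 60
  Pike: +85 → 85 ≥ 30
Round 2 — Pike becomes insolvent.
  Morley: +15 → 15 < 100
No further insolvencies.

no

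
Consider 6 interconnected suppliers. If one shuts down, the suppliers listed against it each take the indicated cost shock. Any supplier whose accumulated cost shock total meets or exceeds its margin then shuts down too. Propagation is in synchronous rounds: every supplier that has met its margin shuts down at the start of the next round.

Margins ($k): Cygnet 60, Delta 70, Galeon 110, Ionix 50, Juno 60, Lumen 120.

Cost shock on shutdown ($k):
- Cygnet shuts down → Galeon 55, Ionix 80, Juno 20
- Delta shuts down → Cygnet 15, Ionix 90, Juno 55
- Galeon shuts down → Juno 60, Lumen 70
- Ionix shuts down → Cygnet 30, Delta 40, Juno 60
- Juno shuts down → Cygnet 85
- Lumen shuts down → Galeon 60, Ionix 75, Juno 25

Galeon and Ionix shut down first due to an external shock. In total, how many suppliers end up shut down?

Round 1 — Galeon, Ionix shut down (initial).
  Cygnet: +30 → 30 < 60
  Delta: +40 → 40 < 70
  Juno: +60+60 → 120 ≥ 60
  Lumen: +70 → 70 < 120
Round 2 — Juno shuts down.
  Cygnet: +85 → 115 ≥ 60
Round 3 — Cygnet shuts down.
No further shutdowns.

4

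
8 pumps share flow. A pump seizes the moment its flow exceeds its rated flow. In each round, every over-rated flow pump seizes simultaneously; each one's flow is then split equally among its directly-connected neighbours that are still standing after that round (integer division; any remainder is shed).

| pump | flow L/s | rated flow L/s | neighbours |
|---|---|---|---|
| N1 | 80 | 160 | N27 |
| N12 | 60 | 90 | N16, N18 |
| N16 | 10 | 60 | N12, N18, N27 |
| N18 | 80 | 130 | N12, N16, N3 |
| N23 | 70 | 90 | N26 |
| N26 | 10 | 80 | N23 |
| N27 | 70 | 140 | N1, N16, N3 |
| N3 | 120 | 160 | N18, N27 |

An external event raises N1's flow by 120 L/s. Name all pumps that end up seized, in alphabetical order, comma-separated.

Round 1 — N1 at 200 > 160. N1 seizes.
  N1 sheds 200 L/s to N27: 200 each.
    N27: 70+200 = 270 > 140
Round 2 — N27 seizes.
  N27 sheds 270 L/s to N16, N3: 135 each.
    N16: 10+135 = 145 > 60
    N3: 120+135 = 255 > 160
Round 3 — N16, N3 seize.
  N16 sheds 145 L/s to N12, N18: 72 each (1 lost).
    N12: 60+72 = 132 > 90
    N18: 80+72 = 152 > 130
  N3 sheds 255 L/s to N18: 255 each.
    N18: 152+255 = 407 > 130
Round 4 — N12, N18 seize.
  N12 sheds 132 L/s: no online neighbours, lost.
  N18 sheds 407 L/s: no online neighbours, lost.
No further seizures.

N1, N12, N16, N18, N27, N3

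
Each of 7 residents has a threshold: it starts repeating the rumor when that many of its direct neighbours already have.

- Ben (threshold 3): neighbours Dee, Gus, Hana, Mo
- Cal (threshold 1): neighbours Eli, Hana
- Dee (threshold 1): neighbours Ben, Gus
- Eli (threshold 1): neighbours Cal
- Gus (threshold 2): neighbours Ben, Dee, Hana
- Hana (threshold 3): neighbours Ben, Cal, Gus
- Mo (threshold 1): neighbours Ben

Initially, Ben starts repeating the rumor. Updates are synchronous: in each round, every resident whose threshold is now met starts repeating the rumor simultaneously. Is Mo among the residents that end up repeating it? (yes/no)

yes

Round 1 — Ben starts repeating the rumor (initial).
Round 2 — checking thresholds:
  Dee: 1 of 2 neighbours ≥ 1, starts repeating the rumor.
  Gus: 1 of 3 neighbours < 2, below threshold.
  Hana: 1 of 3 neighbours < 3, below threshold.
  Mo: 1 of 1 neighbours ≥ 1, starts repeating the rumor.
Round 3 — checking thresholds:
  Gus: 2 of 3 neighbours ≥ 2, starts repeating the rumor.
  Hana: 1 of 3 neighbours < 3, below threshold.
Round 4 — no new spreads; cascade stops.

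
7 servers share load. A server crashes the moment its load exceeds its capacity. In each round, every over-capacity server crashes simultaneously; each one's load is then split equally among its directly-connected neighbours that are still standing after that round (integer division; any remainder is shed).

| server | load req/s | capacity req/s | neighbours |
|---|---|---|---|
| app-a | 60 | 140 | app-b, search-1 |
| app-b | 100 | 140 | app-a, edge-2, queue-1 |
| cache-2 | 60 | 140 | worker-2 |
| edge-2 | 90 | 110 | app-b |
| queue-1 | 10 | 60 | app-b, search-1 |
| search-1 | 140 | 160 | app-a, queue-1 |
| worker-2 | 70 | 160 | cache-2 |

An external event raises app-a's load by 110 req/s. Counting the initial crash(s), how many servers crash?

5

Round 1 — app-a at 170 > 140. app-a crashes.
  app-a sheds 170 req/s to app-b, search-1: 85 each.
    app-b: 100+85 = 185 > 140
    search-1: 140+85 = 225 > 160
Round 2 — app-b, search-1 crash.
  app-b sheds 185 req/s to edge-2, queue-1: 92 each (1 lost).
    edge-2: 90+92 = 182 > 110
    queue-1: 10+92 = 102 > 60
  search-1 sheds 225 req/s to queue-1: 225 each.
    queue-1: 102+225 = 327 > 60
Round 3 — edge-2, queue-1 crash.
  edge-2 sheds 182 req/s: no online neighbours, lost.
  queue-1 sheds 327 req/s: no online neighbours, lost.
No further crashes.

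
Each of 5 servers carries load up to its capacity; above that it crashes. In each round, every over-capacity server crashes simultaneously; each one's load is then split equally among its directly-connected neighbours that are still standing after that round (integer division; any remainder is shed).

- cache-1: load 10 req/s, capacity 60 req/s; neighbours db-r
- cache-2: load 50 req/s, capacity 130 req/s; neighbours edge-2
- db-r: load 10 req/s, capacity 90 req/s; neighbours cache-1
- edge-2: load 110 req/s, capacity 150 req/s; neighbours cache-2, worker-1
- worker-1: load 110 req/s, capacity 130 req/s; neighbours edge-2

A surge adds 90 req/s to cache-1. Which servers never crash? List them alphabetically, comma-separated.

Round 1 — cache-1 at 100 > 60. cache-1 crashes.
  cache-1 sheds 100 req/s to db-r: 100 each.
    db-r: 10+100 = 110 > 90
Round 2 — db-r crashes.
  db-r sheds 110 req/s: no online neighbours, lost.
No further crashes.

cache-2, edge-2, worker-1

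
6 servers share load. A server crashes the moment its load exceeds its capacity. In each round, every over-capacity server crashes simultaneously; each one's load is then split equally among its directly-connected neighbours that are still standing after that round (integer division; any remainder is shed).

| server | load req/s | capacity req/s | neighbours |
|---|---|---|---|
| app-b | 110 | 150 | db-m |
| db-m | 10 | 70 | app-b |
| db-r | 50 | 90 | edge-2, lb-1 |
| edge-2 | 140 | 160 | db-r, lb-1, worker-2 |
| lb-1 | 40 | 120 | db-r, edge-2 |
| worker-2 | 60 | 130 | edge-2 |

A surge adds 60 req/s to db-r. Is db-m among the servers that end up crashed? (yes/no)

no

Round 1 — db-r at 110 > 90. db-r crashes.
  db-r sheds 110 req/s to edge-2, lb-1: 55 each.
    edge-2: 140+55 = 195 > 160
    lb-1: 40+55 = 95 ≤ 120
Round 2 — edge-2 crashes.
  edge-2 sheds 195 req/s to lb-1, worker-2: 97 each (1 lost).
    lb-1: 95+97 = 192 > 120
    worker-2: 60+97 = 157 > 130
Round 3 — lb-1, worker-2 crash.
  lb-1 sheds 192 req/s: no online neighbours, lost.
  worker-2 sheds 157 req/s: no online neighbours, lost.
No further crashes.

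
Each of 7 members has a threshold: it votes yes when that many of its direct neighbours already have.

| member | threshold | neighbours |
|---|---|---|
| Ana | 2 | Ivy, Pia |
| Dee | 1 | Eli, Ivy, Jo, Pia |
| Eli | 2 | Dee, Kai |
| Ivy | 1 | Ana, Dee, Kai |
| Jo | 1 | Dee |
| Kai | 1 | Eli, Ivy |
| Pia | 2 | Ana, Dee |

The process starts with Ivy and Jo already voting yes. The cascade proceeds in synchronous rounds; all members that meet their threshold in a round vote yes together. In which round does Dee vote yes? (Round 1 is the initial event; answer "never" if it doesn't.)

Round 1 — Ivy, Jo vote yes (initial).
Round 2 — checking thresholds:
  Ana: 1 of 2 neighbours < 2, below threshold.
  Dee: 2 of 4 neighbours ≥ 1, votes yes.
  Kai: 1 of 2 neighbours ≥ 1, votes yes.
Round 3 — checking thresholds:
  Ana: 1 of 2 neighbours < 2, below threshold.
  Eli: 2 of 2 neighbours ≥ 2, votes yes.
  Pia: 1 of 2 neighbours < 2, below threshold.
Round 4 — no new yes votes; cascade stops.

2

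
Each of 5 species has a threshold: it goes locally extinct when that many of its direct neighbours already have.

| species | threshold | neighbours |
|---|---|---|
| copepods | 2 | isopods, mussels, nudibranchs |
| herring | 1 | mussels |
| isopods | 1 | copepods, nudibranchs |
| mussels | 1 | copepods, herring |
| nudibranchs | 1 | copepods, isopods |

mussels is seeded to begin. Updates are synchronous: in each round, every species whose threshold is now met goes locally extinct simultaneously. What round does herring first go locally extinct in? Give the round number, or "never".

Round 1 — mussels goes locally extinct (initial).
Round 2 — checking thresholds:
  copepods: 1 of 3 neighbours < 2, below threshold.
  herring: 1 of 1 neighbours ≥ 1, goes locally extinct.
Round 3 — no new extinctions; cascade stops.

2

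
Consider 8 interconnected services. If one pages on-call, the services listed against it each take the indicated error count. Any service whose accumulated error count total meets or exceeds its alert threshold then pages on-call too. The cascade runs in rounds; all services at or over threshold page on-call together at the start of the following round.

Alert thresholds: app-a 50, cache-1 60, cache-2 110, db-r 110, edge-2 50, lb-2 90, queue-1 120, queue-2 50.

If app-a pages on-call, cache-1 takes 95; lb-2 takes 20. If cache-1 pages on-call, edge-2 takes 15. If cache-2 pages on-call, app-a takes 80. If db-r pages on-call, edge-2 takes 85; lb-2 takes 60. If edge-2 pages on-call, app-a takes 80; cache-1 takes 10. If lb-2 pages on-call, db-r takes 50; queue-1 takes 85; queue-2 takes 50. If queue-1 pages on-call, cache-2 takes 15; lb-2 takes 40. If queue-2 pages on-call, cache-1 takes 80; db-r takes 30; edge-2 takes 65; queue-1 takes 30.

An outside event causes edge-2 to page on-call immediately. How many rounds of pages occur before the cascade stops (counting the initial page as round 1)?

Round 1 — edge-2 pages on-call (initial).
  app-a: +80 → 80 ≥ 50
  cache-1: +10 → 10 < 60
Round 2 — app-a pages on-call.
  cache-1: +95 → 105 ≥ 60
  lb-2: +20 → 20 < 90
Round 3 — cache-1 pages on-call.
No further pages.

3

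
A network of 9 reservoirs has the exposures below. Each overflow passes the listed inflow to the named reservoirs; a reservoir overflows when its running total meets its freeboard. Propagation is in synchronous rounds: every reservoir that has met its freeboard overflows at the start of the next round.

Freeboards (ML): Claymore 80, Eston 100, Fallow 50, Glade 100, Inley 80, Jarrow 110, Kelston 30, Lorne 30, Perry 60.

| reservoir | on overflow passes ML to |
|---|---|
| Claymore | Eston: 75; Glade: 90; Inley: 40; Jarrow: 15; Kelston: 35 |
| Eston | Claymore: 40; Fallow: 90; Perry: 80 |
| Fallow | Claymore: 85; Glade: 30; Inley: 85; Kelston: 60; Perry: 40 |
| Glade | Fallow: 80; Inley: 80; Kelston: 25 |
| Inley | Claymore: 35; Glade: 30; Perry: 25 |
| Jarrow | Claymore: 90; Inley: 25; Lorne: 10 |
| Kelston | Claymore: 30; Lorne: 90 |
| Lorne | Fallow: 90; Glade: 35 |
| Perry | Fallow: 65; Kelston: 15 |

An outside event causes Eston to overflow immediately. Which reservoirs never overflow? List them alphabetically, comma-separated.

Round 1 — Eston overflows (initial).
  Claymore: +40 → 40 < 80
  Fallow: +90 → 90 ≥ 50
  Perry: +80 → 80 ≥ 60
Round 2 — Fallow, Perry overflow.
  Claymore: +85 → 125 ≥ 80
  Glade: +30 → 30 < 100
  Inley: +85 → 85 ≥ 80
  Kelston: +60+15 → 75 ≥ 30
Round 3 — Claymore, Inley, Kelston overflow.
  Glade: +90+30 → 150 ≥ 100
  Jarrow: +15 → 15 < 110
  Lorne: +90 → 90 ≥ 30
Round 4 — Glade, Lorne overflow.
No further overflows.

Jarrow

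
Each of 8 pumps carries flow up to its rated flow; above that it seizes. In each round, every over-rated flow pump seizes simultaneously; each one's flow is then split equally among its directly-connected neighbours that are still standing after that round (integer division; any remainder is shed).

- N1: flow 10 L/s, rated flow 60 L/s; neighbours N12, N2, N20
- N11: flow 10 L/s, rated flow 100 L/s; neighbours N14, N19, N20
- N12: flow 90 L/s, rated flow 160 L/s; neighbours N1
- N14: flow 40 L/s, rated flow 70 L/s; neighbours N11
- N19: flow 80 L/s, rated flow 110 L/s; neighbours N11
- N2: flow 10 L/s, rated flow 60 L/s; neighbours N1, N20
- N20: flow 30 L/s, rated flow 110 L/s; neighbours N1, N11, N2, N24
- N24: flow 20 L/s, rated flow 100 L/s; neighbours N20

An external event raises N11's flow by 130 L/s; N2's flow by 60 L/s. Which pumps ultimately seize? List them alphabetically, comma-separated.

Round 1 — N11 at 140 > 100; N2 at 70 > 60. N11, N2 seize.
  N11 sheds 140 L/s to N14, N19, N20: 46 each (2 lost).
    N14: 40+46 = 86 > 70
    N19: 80+46 = 126 > 110
    N20: 30+46 = 76 ≤ 110
  N2 sheds 70 L/s to N1, N20: 35 each.
    N1: 10+35 = 45 ≤ 60
    N20: 76+35 = 111 > 110
Round 2 — N14, N19, N20 seize.
  N14 sheds 86 L/s: no online neighbours, lost.
  N19 sheds 126 L/s: no online neighbours, lost.
  N20 sheds 111 L/s to N1, N24: 55 each (1 lost).
    N1: 45+55 = 100 > 60
    N24: 20+55 = 75 ≤ 100
Round 3 — N1 seizes.
  N1 sheds 100 L/s to N12: 100 each.
    N12: 90+100 = 190 > 160
Round 4 — N12 seizes.
  N12 sheds 190 L/s: no online neighbours, lost.
No further seizures.

N1, N11, N12, N14, N19, N2, N20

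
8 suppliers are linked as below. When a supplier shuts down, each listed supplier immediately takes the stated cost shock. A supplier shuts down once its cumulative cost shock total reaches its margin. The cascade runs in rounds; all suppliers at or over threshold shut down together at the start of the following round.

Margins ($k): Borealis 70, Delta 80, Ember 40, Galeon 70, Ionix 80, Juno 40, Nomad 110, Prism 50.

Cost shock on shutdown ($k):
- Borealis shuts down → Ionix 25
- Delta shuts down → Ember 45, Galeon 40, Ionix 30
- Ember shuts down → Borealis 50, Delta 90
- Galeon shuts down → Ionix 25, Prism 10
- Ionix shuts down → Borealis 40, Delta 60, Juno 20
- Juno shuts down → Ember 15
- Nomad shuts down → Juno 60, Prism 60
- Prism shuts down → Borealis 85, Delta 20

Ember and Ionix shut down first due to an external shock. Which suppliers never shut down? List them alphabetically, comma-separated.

Galeon, Juno, Nomad, Prism

Round 1 — Ember, Ionix shut down (initial).
  Borealis: +50+40 → 90 ≥ 70
  Delta: +90+60 → 150 ≥ 80
  Juno: +20 → 20 < 40
Round 2 — Borealis, Delta shut down.
  Galeon: +40 → 40 < 70
No further shutdowns.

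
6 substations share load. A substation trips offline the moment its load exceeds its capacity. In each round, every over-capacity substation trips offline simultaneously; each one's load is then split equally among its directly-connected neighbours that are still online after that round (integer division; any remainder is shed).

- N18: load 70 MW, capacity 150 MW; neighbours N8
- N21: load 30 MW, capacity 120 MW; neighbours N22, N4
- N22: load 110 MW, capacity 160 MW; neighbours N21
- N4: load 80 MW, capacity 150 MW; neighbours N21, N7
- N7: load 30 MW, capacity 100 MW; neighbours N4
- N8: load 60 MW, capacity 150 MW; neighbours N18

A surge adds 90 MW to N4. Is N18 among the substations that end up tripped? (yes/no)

Round 1 — N4 at 170 > 150. N4 trips offline.
  N4 sheds 170 MW to N21, N7: 85 each.
    N21: 30+85 = 115 ≤ 120
    N7: 30+85 = 115 > 100
Round 2 — N7 trips offline.
  N7 sheds 115 MW: no online neighbours, lost.
No further trips.

no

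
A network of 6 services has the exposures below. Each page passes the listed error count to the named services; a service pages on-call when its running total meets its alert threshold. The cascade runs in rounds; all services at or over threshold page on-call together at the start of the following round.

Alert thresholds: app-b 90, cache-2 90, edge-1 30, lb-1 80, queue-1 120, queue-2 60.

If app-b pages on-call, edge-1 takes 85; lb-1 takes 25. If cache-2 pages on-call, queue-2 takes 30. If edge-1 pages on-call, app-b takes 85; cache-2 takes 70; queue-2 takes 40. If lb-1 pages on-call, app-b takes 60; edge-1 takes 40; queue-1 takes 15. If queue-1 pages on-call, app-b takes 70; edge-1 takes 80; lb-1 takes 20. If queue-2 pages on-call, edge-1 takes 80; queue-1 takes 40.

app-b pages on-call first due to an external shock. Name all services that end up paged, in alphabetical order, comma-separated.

Round 1 — app-b pages on-call (initial).
  edge-1: +85 → 85 ≥ 30
  lb-1: +25 → 25 < 80
Round 2 — edge-1 pages on-call.
  cache-2: +70 → 70 < 90
  queue-2: +40 → 40 < 60
No further pages.

app-b, edge-1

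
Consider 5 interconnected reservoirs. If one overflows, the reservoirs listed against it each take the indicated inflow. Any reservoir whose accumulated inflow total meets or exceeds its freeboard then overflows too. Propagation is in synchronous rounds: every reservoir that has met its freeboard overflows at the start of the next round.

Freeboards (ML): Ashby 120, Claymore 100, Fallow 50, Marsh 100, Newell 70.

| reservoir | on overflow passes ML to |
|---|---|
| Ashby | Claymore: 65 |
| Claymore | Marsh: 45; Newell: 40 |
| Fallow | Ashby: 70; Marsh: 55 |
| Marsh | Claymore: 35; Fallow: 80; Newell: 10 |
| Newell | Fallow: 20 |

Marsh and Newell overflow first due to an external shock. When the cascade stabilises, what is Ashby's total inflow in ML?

Round 1 — Marsh, Newell overflow (initial).
  Claymore: +35 → 35 < 100
  Fallow: +80+20 → 100 ≥ 50
Round 2 — Fallow overflows.
  Ashby: +70 → 70 < 120
No further overflows.

70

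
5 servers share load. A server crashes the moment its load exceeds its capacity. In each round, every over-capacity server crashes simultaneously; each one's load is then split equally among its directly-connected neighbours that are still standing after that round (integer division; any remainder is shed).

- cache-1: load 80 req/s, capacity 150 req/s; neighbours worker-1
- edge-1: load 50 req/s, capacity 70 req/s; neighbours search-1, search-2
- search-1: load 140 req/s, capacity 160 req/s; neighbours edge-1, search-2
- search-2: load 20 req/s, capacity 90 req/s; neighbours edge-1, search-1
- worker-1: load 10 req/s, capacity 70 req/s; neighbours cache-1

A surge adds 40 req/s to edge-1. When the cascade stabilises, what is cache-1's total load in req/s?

Round 1 — edge-1 at 90 > 70. edge-1 crashes.
  edge-1 sheds 90 req/s to search-1, search-2: 45 each.
    search-1: 140+45 = 185 > 160
    search-2: 20+45 = 65 ≤ 90
Round 2 — search-1 crashes.
  search-1 sheds 185 req/s to search-2: 185 each.
    search-2: 65+185 = 250 > 90
Round 3 — search-2 crashes.
  search-2 sheds 250 req/s: no online neighbours, lost.
No further crashes.

80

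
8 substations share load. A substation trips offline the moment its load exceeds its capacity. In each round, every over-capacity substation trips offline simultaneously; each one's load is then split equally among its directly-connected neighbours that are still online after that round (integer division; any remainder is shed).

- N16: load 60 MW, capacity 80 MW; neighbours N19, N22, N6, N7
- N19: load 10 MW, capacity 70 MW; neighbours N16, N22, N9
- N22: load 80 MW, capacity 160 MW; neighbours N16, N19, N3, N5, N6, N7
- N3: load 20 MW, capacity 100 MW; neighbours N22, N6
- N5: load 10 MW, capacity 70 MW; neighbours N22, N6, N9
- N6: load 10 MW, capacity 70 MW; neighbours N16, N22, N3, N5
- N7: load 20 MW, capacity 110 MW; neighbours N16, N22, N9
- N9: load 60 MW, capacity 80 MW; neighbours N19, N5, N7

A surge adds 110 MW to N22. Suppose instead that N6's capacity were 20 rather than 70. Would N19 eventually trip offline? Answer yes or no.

With N6's capacity at 20:
Round 1 — N22 at 190 > 160. N22 trips offline.
  N22 sheds 190 MW to N16, N19, N3, N5, N6, N7: 31 each (4 lost).
    N16: 60+31 = 91 > 80
    N19: 10+31 = 41 ≤ 70
    N3: 20+31 = 51 ≤ 100
    N5: 10+31 = 41 ≤ 70
    N6: 10+31 = 41 > 20
    N7: 20+31 = 51 ≤ 110
Round 2 — N16, N6 trip offline.
  N16 sheds 91 MW to N19, N7: 45 each (1 lost).
    N19: 41+45 = 86 > 70
    N7: 51+45 = 96 ≤ 110
  N6 sheds 41 MW to N3, N5: 20 each (1 lost).
    N3: 51+20 = 71 ≤ 100
    N5: 41+20 = 61 ≤ 70
Round 3 — N19 trips offline.
  N19 sheds 86 MW to N9: 86 each.
    N9: 60+86 = 146 > 80
Round 4 — N9 trips offline.
  N9 sheds 146 MW to N5, N7: 73 each.
    N5: 61+73 = 134 > 70
    N7: 96+73 = 169 > 110
Round 5 — N5, N7 trip offline.
  N5 sheds 134 MW: no online neighbours, lost.
  N7 sheds 169 MW: no online neighbours, lost.
No further trips.

yes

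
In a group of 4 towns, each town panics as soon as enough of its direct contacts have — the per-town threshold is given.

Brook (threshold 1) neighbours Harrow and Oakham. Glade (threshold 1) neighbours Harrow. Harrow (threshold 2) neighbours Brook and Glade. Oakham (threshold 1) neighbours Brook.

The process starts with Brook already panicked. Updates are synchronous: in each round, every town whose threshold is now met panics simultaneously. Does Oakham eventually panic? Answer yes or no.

Round 1 — Brook panics (initial).
Round 2 — checking thresholds:
  Harrow: 1 of 2 neighbours < 2, not yet.
  Oakham: 1 of 1 neighbours ≥ 1, panics.
Round 3 — no new panics; cascade stops.

yes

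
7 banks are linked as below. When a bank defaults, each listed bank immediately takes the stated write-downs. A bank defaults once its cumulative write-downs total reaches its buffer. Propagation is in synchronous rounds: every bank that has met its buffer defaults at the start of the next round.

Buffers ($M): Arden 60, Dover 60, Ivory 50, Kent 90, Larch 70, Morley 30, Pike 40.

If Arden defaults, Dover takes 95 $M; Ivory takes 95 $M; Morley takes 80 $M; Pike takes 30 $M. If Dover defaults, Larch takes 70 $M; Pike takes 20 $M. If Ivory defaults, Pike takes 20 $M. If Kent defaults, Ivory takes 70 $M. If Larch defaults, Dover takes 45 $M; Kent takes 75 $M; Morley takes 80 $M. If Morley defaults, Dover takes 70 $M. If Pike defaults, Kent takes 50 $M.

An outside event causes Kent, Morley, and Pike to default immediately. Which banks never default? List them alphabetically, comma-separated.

Round 1 — Kent, Morley, Pike default (initial).
  Dover: +70 → 70 ≥ 60
  Ivory: +70 → 70 ≥ 50
Round 2 — Dover, Ivory default.
  Larch: +70 → 70 ≥ 70
Round 3 — Larch defaults.
No further defaults.

Arden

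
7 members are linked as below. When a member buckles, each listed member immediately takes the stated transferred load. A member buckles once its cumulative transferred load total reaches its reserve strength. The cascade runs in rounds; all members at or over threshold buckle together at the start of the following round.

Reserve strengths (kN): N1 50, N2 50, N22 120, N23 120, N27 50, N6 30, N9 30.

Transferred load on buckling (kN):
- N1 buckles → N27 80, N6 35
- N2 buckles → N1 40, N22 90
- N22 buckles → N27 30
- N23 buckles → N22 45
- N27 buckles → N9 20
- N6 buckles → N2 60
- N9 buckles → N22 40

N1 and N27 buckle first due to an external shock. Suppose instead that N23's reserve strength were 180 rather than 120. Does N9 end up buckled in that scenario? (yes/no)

With N23's reserve strength at 180:
Round 1 — N1, N27 buckle (initial).
  N6: +35 → 35 ≥ 30
  N9: +20 → 20 < 30
Round 2 — N6 buckles.
  N2: +60 → 60 ≥ 50
Round 3 — N2 buckles.
  N22: +90 → 90 < 120
No further bucklings.

no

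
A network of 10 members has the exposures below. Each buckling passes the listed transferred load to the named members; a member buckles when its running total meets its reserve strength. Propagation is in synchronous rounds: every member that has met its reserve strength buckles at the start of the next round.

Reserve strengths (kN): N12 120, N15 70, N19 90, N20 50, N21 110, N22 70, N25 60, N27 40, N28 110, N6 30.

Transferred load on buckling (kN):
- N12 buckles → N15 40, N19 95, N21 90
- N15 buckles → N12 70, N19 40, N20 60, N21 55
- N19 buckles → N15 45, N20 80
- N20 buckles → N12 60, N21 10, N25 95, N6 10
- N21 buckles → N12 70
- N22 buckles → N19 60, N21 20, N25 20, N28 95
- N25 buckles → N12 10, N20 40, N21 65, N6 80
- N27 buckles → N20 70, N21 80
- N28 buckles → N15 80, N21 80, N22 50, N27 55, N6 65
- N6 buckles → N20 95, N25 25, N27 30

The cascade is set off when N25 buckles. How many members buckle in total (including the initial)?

3

Round 1 — N25 buckles (initial).
  N12: +10 → 10 < 120
  N20: +40 → 40 < 50
  N21: +65 → 65 < 110
  N6: +80 → 80 ≥ 30
Round 2 — N6 buckles.
  N20: +95 → 135 ≥ 50
  N27: +30 → 30 < 40
Round 3 — N20 buckles.
  N12: +60 → 70 < 120
  N21: +10 → 75 < 110
No further bucklings.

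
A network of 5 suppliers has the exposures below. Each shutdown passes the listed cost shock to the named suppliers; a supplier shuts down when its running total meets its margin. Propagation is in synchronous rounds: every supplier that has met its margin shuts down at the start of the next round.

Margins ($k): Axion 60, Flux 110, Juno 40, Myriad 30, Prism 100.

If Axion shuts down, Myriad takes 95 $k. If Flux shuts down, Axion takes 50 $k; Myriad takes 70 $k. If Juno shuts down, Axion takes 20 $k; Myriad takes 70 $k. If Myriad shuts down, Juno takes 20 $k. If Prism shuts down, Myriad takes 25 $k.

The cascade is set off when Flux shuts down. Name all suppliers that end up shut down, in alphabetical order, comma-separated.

Round 1 — Flux shuts down (initial).
  Axion: +50 → 50 < 60
  Myriad: +70 → 70 ≥ 30
Round 2 — Myriad shuts down.
  Juno: +20 → 20 < 40
No further shutdowns.

Flux, Myriad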